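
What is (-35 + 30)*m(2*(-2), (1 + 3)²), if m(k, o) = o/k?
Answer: 20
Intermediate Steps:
(-35 + 30)*m(2*(-2), (1 + 3)²) = (-35 + 30)*((1 + 3)²/((2*(-2)))) = -5*4²/(-4) = -80*(-1)/4 = -5*(-4) = 20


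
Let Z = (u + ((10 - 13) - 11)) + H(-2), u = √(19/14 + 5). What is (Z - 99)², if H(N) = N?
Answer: (1610 - √1246)²/196 ≈ 12651.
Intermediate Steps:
u = √1246/14 (u = √(19*(1/14) + 5) = √(19/14 + 5) = √(89/14) = √1246/14 ≈ 2.5213)
Z = -16 + √1246/14 (Z = (√1246/14 + ((10 - 13) - 11)) - 2 = (√1246/14 + (-3 - 11)) - 2 = (√1246/14 - 14) - 2 = (-14 + √1246/14) - 2 = -16 + √1246/14 ≈ -13.479)
(Z - 99)² = ((-16 + √1246/14) - 99)² = (-115 + √1246/14)²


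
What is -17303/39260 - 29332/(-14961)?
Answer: 68669549/45182220 ≈ 1.5198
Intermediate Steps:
-17303/39260 - 29332/(-14961) = -17303*1/39260 - 29332*(-1/14961) = -1331/3020 + 29332/14961 = 68669549/45182220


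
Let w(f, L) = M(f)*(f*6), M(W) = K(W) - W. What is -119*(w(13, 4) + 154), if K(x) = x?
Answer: -18326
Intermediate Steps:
M(W) = 0 (M(W) = W - W = 0)
w(f, L) = 0 (w(f, L) = 0*(f*6) = 0*(6*f) = 0)
-119*(w(13, 4) + 154) = -119*(0 + 154) = -119*154 = -18326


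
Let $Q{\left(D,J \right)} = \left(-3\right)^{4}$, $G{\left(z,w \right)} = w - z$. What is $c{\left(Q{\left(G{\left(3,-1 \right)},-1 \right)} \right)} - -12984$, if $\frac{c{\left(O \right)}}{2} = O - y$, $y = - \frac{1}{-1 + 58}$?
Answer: $\frac{749324}{57} \approx 13146.0$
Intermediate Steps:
$y = - \frac{1}{57} \approx -0.017544$
$Q{\left(D,J \right)} = 81$
$c{\left(O \right)} = \frac{2}{57} + 2 O$ ($c{\left(O \right)} = 2 \left(O - - \frac{1}{57}\right) = 2 \left(O + \frac{1}{57}\right) = 2 \left(\frac{1}{57} + O\right) = \frac{2}{57} + 2 O$)
$c{\left(Q{\left(G{\left(3,-1 \right)},-1 \right)} \right)} - -12984 = \left(\frac{2}{57} + 2 \cdot 81\right) - -12984 = \left(\frac{2}{57} + 162\right) + 12984 = \frac{9236}{57} + 12984 = \frac{749324}{57}$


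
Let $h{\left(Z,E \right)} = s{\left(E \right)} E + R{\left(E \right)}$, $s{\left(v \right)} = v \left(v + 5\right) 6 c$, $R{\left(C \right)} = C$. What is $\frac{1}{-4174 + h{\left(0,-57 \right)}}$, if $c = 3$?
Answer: $- \frac{1}{3045295} \approx -3.2838 \cdot 10^{-7}$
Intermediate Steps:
$s{\left(v \right)} = 18 v \left(5 + v\right)$ ($s{\left(v \right)} = v \left(v + 5\right) 6 \cdot 3 = v \left(5 + v\right) 6 \cdot 3 = 6 v \left(5 + v\right) 3 = 18 v \left(5 + v\right)$)
$h{\left(Z,E \right)} = E + 18 E^{2} \left(5 + E\right)$ ($h{\left(Z,E \right)} = 18 E \left(5 + E\right) E + E = 18 E^{2} \left(5 + E\right) + E = E + 18 E^{2} \left(5 + E\right)$)
$\frac{1}{-4174 + h{\left(0,-57 \right)}} = \frac{1}{-4174 - 57 \left(1 + 18 \left(-57\right) \left(5 - 57\right)\right)} = \frac{1}{-4174 - 57 \left(1 + 18 \left(-57\right) \left(-52\right)\right)} = \frac{1}{-4174 - 57 \left(1 + 53352\right)} = \frac{1}{-4174 - 3041121} = \frac{1}{-3045295} = - \frac{1}{3045295}$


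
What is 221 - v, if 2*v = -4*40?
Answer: 301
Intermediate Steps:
v = -80 (v = (-4*40)/2 = (½)*(-160) = -80)
221 - v = 221 - 1*(-80) = 221 + 80 = 301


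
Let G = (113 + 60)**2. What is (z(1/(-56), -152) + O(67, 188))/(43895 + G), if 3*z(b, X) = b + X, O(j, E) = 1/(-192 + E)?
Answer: -8555/12402432 ≈ -0.00068978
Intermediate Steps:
G = 29929 (G = 173**2 = 29929)
z(b, X) = X/3 + b/3 (z(b, X) = (b + X)/3 = (X + b)/3 = X/3 + b/3)
(z(1/(-56), -152) + O(67, 188))/(43895 + G) = (((1/3)*(-152) + (1/3)/(-56)) + 1/(-192 + 188))/(43895 + 29929) = ((-152/3 + (1/3)*(-1/56)) + 1/(-4))/73824 = ((-152/3 - 1/168) - 1/4)*(1/73824) = (-8513/168 - 1/4)*(1/73824) = -8555/168*1/73824 = -8555/12402432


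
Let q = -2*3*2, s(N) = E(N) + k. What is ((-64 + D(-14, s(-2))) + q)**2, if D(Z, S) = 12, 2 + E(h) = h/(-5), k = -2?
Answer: 4096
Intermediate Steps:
E(h) = -2 - h/5 (E(h) = -2 + h/(-5) = -2 + h*(-1/5) = -2 - h/5)
s(N) = -4 - N/5 (s(N) = (-2 - N/5) - 2 = -4 - N/5)
q = -12 (q = -6*2 = -12)
((-64 + D(-14, s(-2))) + q)**2 = ((-64 + 12) - 12)**2 = (-52 - 12)**2 = (-64)**2 = 4096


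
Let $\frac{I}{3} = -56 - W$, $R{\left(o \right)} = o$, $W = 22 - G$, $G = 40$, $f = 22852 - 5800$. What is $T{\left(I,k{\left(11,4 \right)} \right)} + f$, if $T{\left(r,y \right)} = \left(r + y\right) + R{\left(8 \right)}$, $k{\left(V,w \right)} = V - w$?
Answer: $16953$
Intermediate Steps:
$f = 17052$ ($f = 22852 - 5800 = 17052$)
$W = -18$ ($W = 22 - 40 = -18$)
$I = -114$ ($I = 3 \left(-56 - -18\right) = 3 \left(-56 + 18\right) = 3 \left(-38\right) = -114$)
$T{\left(r,y \right)} = 8 + r + y$ ($T{\left(r,y \right)} = \left(r + y\right) + 8 = 8 + r + y$)
$T{\left(I,k{\left(11,4 \right)} \right)} + f = \left(8 - 114 + \left(11 - 4\right)\right) + 17052 = \left(8 - 114 + 7\right) + 17052 = -99 + 17052 = 16953$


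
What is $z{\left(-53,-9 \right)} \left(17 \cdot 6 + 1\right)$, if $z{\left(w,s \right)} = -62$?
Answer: $-6386$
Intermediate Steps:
$z{\left(-53,-9 \right)} \left(17 \cdot 6 + 1\right) = - 62 \left(17 \cdot 6 + 1\right) = - 62 \left(102 + 1\right) = \left(-62\right) 103 = -6386$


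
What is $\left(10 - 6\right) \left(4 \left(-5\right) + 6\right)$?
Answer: $-56$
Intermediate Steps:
$\left(10 - 6\right) \left(4 \left(-5\right) + 6\right) = 4 \left(-20 + 6\right) = 4 \left(-14\right) = -56$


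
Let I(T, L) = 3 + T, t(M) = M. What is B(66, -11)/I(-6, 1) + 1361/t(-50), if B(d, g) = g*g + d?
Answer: -13433/150 ≈ -89.553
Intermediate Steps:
B(d, g) = d + g² (B(d, g) = g² + d = d + g²)
B(66, -11)/I(-6, 1) + 1361/t(-50) = (66 + (-11)²)/(3 - 6) + 1361/(-50) = (66 + 121)/(-3) + 1361*(-1/50) = 187*(-⅓) - 1361/50 = -187/3 - 1361/50 = -13433/150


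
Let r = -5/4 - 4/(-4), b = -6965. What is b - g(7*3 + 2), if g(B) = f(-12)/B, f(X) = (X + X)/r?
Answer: -160291/23 ≈ -6969.2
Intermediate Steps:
r = -¼ (r = -5*¼ - 4*(-¼) = -5/4 + 1 = -¼ ≈ -0.25000)
f(X) = -8*X (f(X) = (X + X)/(-¼) = (2*X)*(-4) = -8*X)
g(B) = 96/B (g(B) = (-8*(-12))/B = 96/B)
b - g(7*3 + 2) = -6965 - 96/(7*3 + 2) = -6965 - 96/(21 + 2) = -6965 - 96/23 = -160291/23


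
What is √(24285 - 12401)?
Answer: 2*√2971 ≈ 109.01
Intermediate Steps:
√(24285 - 12401) = √11884 = 2*√2971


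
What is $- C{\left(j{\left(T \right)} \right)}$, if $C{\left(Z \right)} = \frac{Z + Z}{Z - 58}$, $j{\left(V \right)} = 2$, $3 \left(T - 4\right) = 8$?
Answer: $\frac{1}{14} \approx 0.071429$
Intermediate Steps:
$T = \frac{20}{3}$ ($T = 4 + \frac{1}{3} \cdot 8 = 4 + \frac{8}{3} = \frac{20}{3} \approx 6.6667$)
$C{\left(Z \right)} = \frac{2 Z}{-58 + Z}$
$- C{\left(j{\left(T \right)} \right)} = - \frac{2 \cdot 2}{-58 + 2} = - \frac{2 \cdot 2}{-56} = - \frac{2 \cdot 2 \left(-1\right)}{56} = \left(-1\right) \left(- \frac{1}{14}\right) = \frac{1}{14}$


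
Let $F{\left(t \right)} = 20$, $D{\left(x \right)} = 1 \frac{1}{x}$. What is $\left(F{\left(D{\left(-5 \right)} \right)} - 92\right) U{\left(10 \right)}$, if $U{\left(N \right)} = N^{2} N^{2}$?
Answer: $-720000$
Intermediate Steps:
$U{\left(N \right)} = N^{4}$
$D{\left(x \right)} = \frac{1}{x}$
$\left(F{\left(D{\left(-5 \right)} \right)} - 92\right) U{\left(10 \right)} = \left(20 - 92\right) 10^{4} = \left(-72\right) 10000 = -720000$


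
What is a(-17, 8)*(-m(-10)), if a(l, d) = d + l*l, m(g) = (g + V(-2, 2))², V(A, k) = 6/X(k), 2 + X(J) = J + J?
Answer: -14553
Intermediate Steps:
X(J) = -2 + 2*J (X(J) = -2 + (J + J) = -2 + 2*J)
V(A, k) = 6/(-2 + 2*k)
m(g) = (3 + g)² (m(g) = (g + 3/(-1 + 2))² = (g + 3/1)² = (g + 3*1)² = (g + 3)² = (3 + g)²)
a(l, d) = d + l²
a(-17, 8)*(-m(-10)) = (8 + (-17)²)*(-(3 - 10)²) = (8 + 289)*(-1*(-7)²) = 297*(-1*49) = 297*(-49) = -14553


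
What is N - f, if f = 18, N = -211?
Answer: -229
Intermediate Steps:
N - f = -211 - 1*18 = -211 - 18 = -229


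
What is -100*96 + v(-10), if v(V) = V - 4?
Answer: -9614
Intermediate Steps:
v(V) = -4 + V
-100*96 + v(-10) = -100*96 + (-4 - 10) = -9600 - 14 = -9614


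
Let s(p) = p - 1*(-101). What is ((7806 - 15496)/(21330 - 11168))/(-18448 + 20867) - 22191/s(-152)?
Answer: 90916010418/208945963 ≈ 435.12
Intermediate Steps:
s(p) = 101 + p (s(p) = p + 101 = 101 + p)
((7806 - 15496)/(21330 - 11168))/(-18448 + 20867) - 22191/s(-152) = ((7806 - 15496)/(21330 - 11168))/(-18448 + 20867) - 22191/(101 - 152) = -7690/10162/2419 - 22191/(-51) = -7690*1/10162*(1/2419) - 22191*(-1/51) = -3845/5081*1/2419 + 7397/17 = -3845/12290939 + 7397/17 = 90916010418/208945963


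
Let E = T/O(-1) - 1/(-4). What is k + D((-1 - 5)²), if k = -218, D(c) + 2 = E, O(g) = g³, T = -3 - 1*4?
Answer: -851/4 ≈ -212.75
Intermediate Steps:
T = -7 (T = -3 - 4 = -7)
E = 29/4 (E = -7/((-1)³) - 1/(-4) = -7/(-1) - 1*(-¼) = -7*(-1) + ¼ = 7 + ¼ = 29/4 ≈ 7.2500)
D(c) = 21/4 (D(c) = -2 + 29/4 = 21/4)
k + D((-1 - 5)²) = -218 + 21/4 = -851/4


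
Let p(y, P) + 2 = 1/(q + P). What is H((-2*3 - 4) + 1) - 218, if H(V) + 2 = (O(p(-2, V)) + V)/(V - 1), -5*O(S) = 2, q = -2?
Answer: -10953/50 ≈ -219.06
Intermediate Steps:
p(y, P) = -2 + 1/(-2 + P)
O(S) = -⅖ (O(S) = -⅕*2 = -⅖)
H(V) = -2 + (-⅖ + V)/(-1 + V) (H(V) = -2 + (-⅖ + V)/(V - 1) = -2 + (-⅖ + V)/(-1 + V))
H((-2*3 - 4) + 1) - 218 = (8/5 - ((-2*3 - 4) + 1))/(-1 + ((-2*3 - 4) + 1)) - 218 = (8/5 - ((-6 - 4) + 1))/(-1 + ((-6 - 4) + 1)) - 218 = (8/5 - (-10 + 1))/(-1 + (-10 + 1)) - 218 = (8/5 - 1*(-9))/(-1 - 9) - 218 = (8/5 + 9)/(-10) - 218 = -⅒*53/5 - 218 = -53/50 - 218 = -10953/50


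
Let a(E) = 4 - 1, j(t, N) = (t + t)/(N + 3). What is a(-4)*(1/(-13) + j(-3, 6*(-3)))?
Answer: 63/65 ≈ 0.96923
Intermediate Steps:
j(t, N) = 2*t/(3 + N) (j(t, N) = (2*t)/(3 + N) = 2*t/(3 + N))
a(E) = 3
a(-4)*(1/(-13) + j(-3, 6*(-3))) = 3*(1/(-13) + 2*(-3)/(3 + 6*(-3))) = 3*(-1/13 + 2*(-3)/(3 - 18)) = 3*(-1/13 + 2*(-3)/(-15)) = 3*(-1/13 + 2*(-3)*(-1/15)) = 3*(-1/13 + ⅖) = 3*(21/65) = 63/65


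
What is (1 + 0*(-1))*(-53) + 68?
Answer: 15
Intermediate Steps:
(1 + 0*(-1))*(-53) + 68 = (1 + 0)*(-53) + 68 = 1*(-53) + 68 = -53 + 68 = 15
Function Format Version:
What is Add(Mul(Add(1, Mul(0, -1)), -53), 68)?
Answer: 15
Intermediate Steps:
Add(Mul(Add(1, Mul(0, -1)), -53), 68) = Add(Mul(Add(1, 0), -53), 68) = Add(Mul(1, -53), 68) = Add(-53, 68) = 15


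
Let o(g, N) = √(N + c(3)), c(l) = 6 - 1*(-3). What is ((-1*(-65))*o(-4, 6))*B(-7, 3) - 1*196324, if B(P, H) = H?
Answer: -196324 + 195*√15 ≈ -1.9557e+5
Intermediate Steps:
c(l) = 9 (c(l) = 6 + 3 = 9)
o(g, N) = √(9 + N) (o(g, N) = √(N + 9) = √(9 + N))
((-1*(-65))*o(-4, 6))*B(-7, 3) - 1*196324 = ((-1*(-65))*√(9 + 6))*3 - 1*196324 = (65*√15)*3 - 196324 = 195*√15 - 196324 = -196324 + 195*√15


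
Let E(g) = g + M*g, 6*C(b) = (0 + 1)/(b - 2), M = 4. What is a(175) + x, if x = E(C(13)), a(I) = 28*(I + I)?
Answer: 646805/66 ≈ 9800.1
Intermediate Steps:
a(I) = 56*I (a(I) = 28*(2*I) = 56*I)
C(b) = 1/(6*(-2 + b)) (C(b) = ((0 + 1)/(b - 2))/6 = (1/(-2 + b))/6 = 1/(6*(-2 + b)))
E(g) = 5*g (E(g) = g + 4*g = 5*g)
x = 5/66 (x = 5*(1/(6*(-2 + 13))) = 5*((1/6)/11) = 5*((1/6)*(1/11)) = 5*(1/66) = 5/66 ≈ 0.075758)
a(175) + x = 56*175 + 5/66 = 9800 + 5/66 = 646805/66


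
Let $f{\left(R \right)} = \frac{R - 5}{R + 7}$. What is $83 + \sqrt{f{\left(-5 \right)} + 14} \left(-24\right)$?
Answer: $11$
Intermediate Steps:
$f{\left(R \right)} = \frac{-5 + R}{7 + R}$
$83 + \sqrt{f{\left(-5 \right)} + 14} \left(-24\right) = 83 + \sqrt{\frac{-5 - 5}{7 - 5} + 14} \left(-24\right) = 83 + \sqrt{\frac{1}{2} \left(-10\right) + 14} \left(-24\right) = 83 + \sqrt{-5 + 14} \left(-24\right) = 83 + \sqrt{9} \left(-24\right) = 83 + 3 \left(-24\right) = 83 - 72 = 11$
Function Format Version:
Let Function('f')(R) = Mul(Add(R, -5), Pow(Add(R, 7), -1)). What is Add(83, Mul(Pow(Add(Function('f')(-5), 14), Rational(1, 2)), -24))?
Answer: 11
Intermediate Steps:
Function('f')(R) = Mul(Pow(Add(7, R), -1), Add(-5, R)) (Function('f')(R) = Mul(Add(-5, R), Pow(Add(7, R), -1)) = Mul(Pow(Add(7, R), -1), Add(-5, R)))
Add(83, Mul(Pow(Add(Function('f')(-5), 14), Rational(1, 2)), -24)) = Add(83, Mul(Pow(Add(Mul(Pow(Add(7, -5), -1), Add(-5, -5)), 14), Rational(1, 2)), -24)) = Add(83, Mul(Pow(Add(Mul(Pow(2, -1), -10), 14), Rational(1, 2)), -24)) = Add(83, Mul(Pow(Add(Mul(Rational(1, 2), -10), 14), Rational(1, 2)), -24)) = Add(83, Mul(Pow(Add(-5, 14), Rational(1, 2)), -24)) = Add(83, Mul(Pow(9, Rational(1, 2)), -24)) = Add(83, Mul(3, -24)) = Add(83, -72) = 11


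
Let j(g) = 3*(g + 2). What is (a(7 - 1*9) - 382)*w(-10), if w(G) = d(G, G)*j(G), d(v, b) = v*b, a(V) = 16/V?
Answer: 936000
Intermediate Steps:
j(g) = 6 + 3*g (j(g) = 3*(2 + g) = 6 + 3*g)
d(v, b) = b*v
w(G) = G²*(6 + 3*G) (w(G) = (G*G)*(6 + 3*G) = G²*(6 + 3*G))
(a(7 - 1*9) - 382)*w(-10) = (16/(7 - 1*9) - 382)*(3*(-10)²*(2 - 10)) = (16/(7 - 9) - 382)*(3*100*(-8)) = (16/(-2) - 382)*(-2400) = (16*(-½) - 382)*(-2400) = (-8 - 382)*(-2400) = -390*(-2400) = 936000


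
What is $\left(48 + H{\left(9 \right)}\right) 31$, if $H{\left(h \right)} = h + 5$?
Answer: $1922$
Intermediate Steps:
$H{\left(h \right)} = 5 + h$
$\left(48 + H{\left(9 \right)}\right) 31 = \left(48 + \left(5 + 9\right)\right) 31 = \left(48 + 14\right) 31 = 62 \cdot 31 = 1922$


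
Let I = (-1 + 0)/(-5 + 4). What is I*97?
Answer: 97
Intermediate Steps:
I = 1 (I = -1/(-1) = -1*(-1) = 1)
I*97 = 1*97 = 97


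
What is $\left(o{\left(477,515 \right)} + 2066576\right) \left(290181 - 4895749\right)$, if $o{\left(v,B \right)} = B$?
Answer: $-9520128162688$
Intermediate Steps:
$\left(o{\left(477,515 \right)} + 2066576\right) \left(290181 - 4895749\right) = \left(515 + 2066576\right) \left(290181 - 4895749\right) = 2067091 \left(-4605568\right) = -9520128162688$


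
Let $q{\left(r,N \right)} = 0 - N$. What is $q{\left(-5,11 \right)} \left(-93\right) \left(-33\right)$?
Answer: $-33759$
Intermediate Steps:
$q{\left(r,N \right)} = - N$
$q{\left(-5,11 \right)} \left(-93\right) \left(-33\right) = \left(-1\right) 11 \left(-93\right) \left(-33\right) = \left(-11\right) \left(-93\right) \left(-33\right) = 1023 \left(-33\right) = -33759$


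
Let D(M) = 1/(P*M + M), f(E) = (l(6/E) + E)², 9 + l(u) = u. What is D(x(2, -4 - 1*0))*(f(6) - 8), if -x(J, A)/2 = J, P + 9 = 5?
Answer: -⅓ ≈ -0.33333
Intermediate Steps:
P = -4 (P = -9 + 5 = -4)
x(J, A) = -2*J
l(u) = -9 + u
f(E) = (-9 + E + 6/E)² (f(E) = ((-9 + 6/E) + E)² = (-9 + E + 6/E)²)
D(M) = -1/(3*M) (D(M) = 1/(-4*M + M) = 1/(-3*M) = -1/(3*M))
D(x(2, -4 - 1*0))*(f(6) - 8) = (-1/(3*((-2*2))))*((6 + 6*(-9 + 6))²/6² - 8) = (-⅓/(-4))*((6 + 6*(-3))²/36 - 8) = (-⅓*(-¼))*((6 - 18)²/36 - 8) = ((1/36)*(-12)² - 8)/12 = ((1/36)*144 - 8)/12 = (4 - 8)/12 = (1/12)*(-4) = -⅓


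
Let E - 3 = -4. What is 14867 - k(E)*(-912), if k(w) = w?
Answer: 13955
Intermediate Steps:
E = -1 (E = 3 - 4 = -1)
14867 - k(E)*(-912) = 14867 - (-1)*(-912) = 14867 - 1*912 = 14867 - 912 = 13955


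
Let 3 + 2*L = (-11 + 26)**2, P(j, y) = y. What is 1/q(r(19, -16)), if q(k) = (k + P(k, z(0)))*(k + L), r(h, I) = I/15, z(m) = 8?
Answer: 225/171496 ≈ 0.0013120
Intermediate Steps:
r(h, I) = I/15 (r(h, I) = I*(1/15) = I/15)
L = 111 (L = -3/2 + (-11 + 26)**2/2 = -3/2 + (1/2)*15**2 = -3/2 + (1/2)*225 = -3/2 + 225/2 = 111)
q(k) = (8 + k)*(111 + k) (q(k) = (k + 8)*(k + 111) = (8 + k)*(111 + k))
1/q(r(19, -16)) = 1/(888 + ((1/15)*(-16))**2 + 119*((1/15)*(-16))) = 1/(888 + (-16/15)**2 + 119*(-16/15)) = 1/(888 + 256/225 - 1904/15) = 1/(171496/225) = 225/171496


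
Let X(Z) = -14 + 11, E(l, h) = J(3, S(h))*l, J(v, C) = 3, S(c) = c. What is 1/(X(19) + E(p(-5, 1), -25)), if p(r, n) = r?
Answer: -1/18 ≈ -0.055556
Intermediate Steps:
E(l, h) = 3*l
X(Z) = -3
1/(X(19) + E(p(-5, 1), -25)) = 1/(-3 + 3*(-5)) = 1/(-3 - 15) = 1/(-18) = -1/18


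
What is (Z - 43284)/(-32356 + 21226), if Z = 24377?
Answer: 2701/1590 ≈ 1.6987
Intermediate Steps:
(Z - 43284)/(-32356 + 21226) = (24377 - 43284)/(-32356 + 21226) = -18907/(-11130) = -18907*(-1/11130) = 2701/1590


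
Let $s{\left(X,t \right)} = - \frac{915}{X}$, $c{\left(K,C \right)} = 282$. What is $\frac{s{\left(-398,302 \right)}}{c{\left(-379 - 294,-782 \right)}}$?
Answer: $\frac{305}{37412} \approx 0.0081525$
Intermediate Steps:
$\frac{s{\left(-398,302 \right)}}{c{\left(-379 - 294,-782 \right)}} = \frac{\left(-915\right) \frac{1}{-398}}{282} = \left(-915\right) \left(- \frac{1}{398}\right) \frac{1}{282} = \frac{915}{398} \cdot \frac{1}{282} = \frac{305}{37412}$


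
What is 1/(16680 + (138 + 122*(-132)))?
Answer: 1/714 ≈ 0.0014006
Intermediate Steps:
1/(16680 + (138 + 122*(-132))) = 1/(16680 + (138 - 16104)) = 1/(16680 - 15966) = 1/714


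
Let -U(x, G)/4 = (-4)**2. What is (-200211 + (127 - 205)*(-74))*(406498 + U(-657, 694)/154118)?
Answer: -6090671274484650/77059 ≈ -7.9039e+10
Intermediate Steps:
U(x, G) = -64 (U(x, G) = -4*(-4)**2 = -4*16 = -64)
(-200211 + (127 - 205)*(-74))*(406498 + U(-657, 694)/154118) = (-200211 + (127 - 205)*(-74))*(406498 - 64/154118) = (-200211 - 78*(-74))*(406498 - 64*1/154118) = (-200211 + 5772)*(406498 - 32/77059) = -194439*31324329350/77059 = -6090671274484650/77059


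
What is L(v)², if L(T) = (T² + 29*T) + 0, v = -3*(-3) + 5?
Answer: 362404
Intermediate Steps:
v = 14 (v = 9 + 5 = 14)
L(T) = T² + 29*T
L(v)² = (14*(29 + 14))² = (14*43)² = 602² = 362404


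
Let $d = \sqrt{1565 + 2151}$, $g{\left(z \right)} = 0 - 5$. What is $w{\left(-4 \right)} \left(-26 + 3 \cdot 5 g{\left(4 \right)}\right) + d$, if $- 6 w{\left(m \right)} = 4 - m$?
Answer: $\frac{404}{3} + 2 \sqrt{929} \approx 195.63$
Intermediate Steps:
$g{\left(z \right)} = -5$ ($g{\left(z \right)} = 0 - 5 = -5$)
$w{\left(m \right)} = - \frac{2}{3} + \frac{m}{6}$ ($w{\left(m \right)} = - \frac{4 - m}{6} = - \frac{2}{3} + \frac{m}{6}$)
$d = 2 \sqrt{929}$ ($d = \sqrt{3716} = 2 \sqrt{929} \approx 60.959$)
$w{\left(-4 \right)} \left(-26 + 3 \cdot 5 g{\left(4 \right)}\right) + d = \left(- \frac{2}{3} + \frac{1}{6} \left(-4\right)\right) \left(-26 + 3 \cdot 5 \left(-5\right)\right) + 2 \sqrt{929} = \left(- \frac{2}{3} - \frac{2}{3}\right) \left(-26 + 15 \left(-5\right)\right) + 2 \sqrt{929} = - \frac{4 \left(-26 - 75\right)}{3} + 2 \sqrt{929} = \left(- \frac{4}{3}\right) \left(-101\right) + 2 \sqrt{929} = \frac{404}{3} + 2 \sqrt{929}$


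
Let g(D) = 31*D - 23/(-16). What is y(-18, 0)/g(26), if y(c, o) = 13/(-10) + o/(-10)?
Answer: -104/64595 ≈ -0.0016100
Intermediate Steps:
y(c, o) = -13/10 - o/10 (y(c, o) = 13*(-⅒) + o*(-⅒) = -13/10 - o/10)
g(D) = 23/16 + 31*D (g(D) = 31*D - 23*(-1/16) = 31*D + 23/16 = 23/16 + 31*D)
y(-18, 0)/g(26) = (-13/10 - ⅒*0)/(23/16 + 31*26) = (-13/10 + 0)/(23/16 + 806) = -13/(10*12919/16) = -13/10*16/12919 = -104/64595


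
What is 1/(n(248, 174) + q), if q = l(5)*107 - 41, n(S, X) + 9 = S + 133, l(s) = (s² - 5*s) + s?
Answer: 1/866 ≈ 0.0011547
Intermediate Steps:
l(s) = s² - 4*s
n(S, X) = 124 + S (n(S, X) = -9 + (S + 133) = -9 + (133 + S) = 124 + S)
q = 494 (q = (5*(-4 + 5))*107 - 41 = (5*1)*107 - 41 = 5*107 - 41 = 535 - 41 = 494)
1/(n(248, 174) + q) = 1/((124 + 248) + 494) = 1/(372 + 494) = 1/866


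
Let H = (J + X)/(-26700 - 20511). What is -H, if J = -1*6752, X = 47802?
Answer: 41050/47211 ≈ 0.86950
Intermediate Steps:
J = -6752
H = -41050/47211 (H = (-6752 + 47802)/(-26700 - 20511) = 41050/(-47211) = 41050*(-1/47211) = -41050/47211 ≈ -0.86950)
-H = -1*(-41050/47211) = 41050/47211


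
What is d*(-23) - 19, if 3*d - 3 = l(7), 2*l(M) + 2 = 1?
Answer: -229/6 ≈ -38.167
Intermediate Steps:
l(M) = -1/2 (l(M) = -1 + (1/2)*1 = -1 + 1/2 = -1/2)
d = 5/6 (d = 1 + (1/3)*(-1/2) = 1 - 1/6 = 5/6 ≈ 0.83333)
d*(-23) - 19 = (5/6)*(-23) - 19 = -115/6 - 19 = -229/6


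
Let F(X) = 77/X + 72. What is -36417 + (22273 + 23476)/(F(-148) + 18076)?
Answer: -97802991007/2685827 ≈ -36415.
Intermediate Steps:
F(X) = 72 + 77/X
-36417 + (22273 + 23476)/(F(-148) + 18076) = -36417 + (22273 + 23476)/((72 + 77/(-148)) + 18076) = -36417 + 45749/((72 + 77*(-1/148)) + 18076) = -36417 + 45749/((72 - 77/148) + 18076) = -36417 + 45749/(10579/148 + 18076) = -36417 + 45749/(2685827/148) = -36417 + 45749*(148/2685827) = -36417 + 6770852/2685827 = -97802991007/2685827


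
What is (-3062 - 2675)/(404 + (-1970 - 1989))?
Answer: 5737/3555 ≈ 1.6138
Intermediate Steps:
(-3062 - 2675)/(404 + (-1970 - 1989)) = -5737/(404 - 3959) = -5737/(-3555) = -5737*(-1/3555) = 5737/3555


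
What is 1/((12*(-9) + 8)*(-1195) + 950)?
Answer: 1/120450 ≈ 8.3022e-6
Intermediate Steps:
1/((12*(-9) + 8)*(-1195) + 950) = 1/((-108 + 8)*(-1195) + 950) = 1/(-100*(-1195) + 950) = 1/(119500 + 950) = 1/120450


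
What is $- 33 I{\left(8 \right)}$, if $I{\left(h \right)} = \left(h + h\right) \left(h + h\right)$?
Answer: $-8448$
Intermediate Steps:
$I{\left(h \right)} = 4 h^{2}$ ($I{\left(h \right)} = 2 h 2 h = 4 h^{2}$)
$- 33 I{\left(8 \right)} = - 33 \cdot 4 \cdot 8^{2} = - 33 \cdot 4 \cdot 64 = \left(-33\right) 256 = -8448$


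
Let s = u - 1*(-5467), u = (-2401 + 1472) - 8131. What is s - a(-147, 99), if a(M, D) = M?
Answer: -3446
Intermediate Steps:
u = -9060 (u = -929 - 8131 = -9060)
s = -3593 (s = -9060 - 1*(-5467) = -9060 + 5467 = -3593)
s - a(-147, 99) = -3593 - 1*(-147) = -3593 + 147 = -3446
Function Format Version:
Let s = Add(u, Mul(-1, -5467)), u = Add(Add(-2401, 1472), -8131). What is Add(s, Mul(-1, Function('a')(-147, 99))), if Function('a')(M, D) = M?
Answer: -3446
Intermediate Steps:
u = -9060 (u = Add(-929, -8131) = -9060)
s = -3593 (s = Add(-9060, Mul(-1, -5467)) = Add(-9060, 5467) = -3593)
Add(s, Mul(-1, Function('a')(-147, 99))) = Add(-3593, Mul(-1, -147)) = Add(-3593, 147) = -3446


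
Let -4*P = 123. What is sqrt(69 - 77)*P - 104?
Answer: -104 - 123*I*sqrt(2)/2 ≈ -104.0 - 86.974*I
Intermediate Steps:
P = -123/4 (P = -1/4*123 = -123/4 ≈ -30.750)
sqrt(69 - 77)*P - 104 = sqrt(69 - 77)*(-123/4) - 104 = sqrt(-8)*(-123/4) - 104 = (2*I*sqrt(2))*(-123/4) - 104 = -123*I*sqrt(2)/2 - 104 = -104 - 123*I*sqrt(2)/2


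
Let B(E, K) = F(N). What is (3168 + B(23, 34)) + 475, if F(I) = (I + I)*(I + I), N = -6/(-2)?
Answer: 3679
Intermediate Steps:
N = 3 (N = -6*(-1/2) = 3)
F(I) = 4*I**2 (F(I) = (2*I)*(2*I) = 4*I**2)
B(E, K) = 36 (B(E, K) = 4*3**2 = 4*9 = 36)
(3168 + B(23, 34)) + 475 = (3168 + 36) + 475 = 3204 + 475 = 3679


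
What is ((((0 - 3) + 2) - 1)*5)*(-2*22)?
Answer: 440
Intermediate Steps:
((((0 - 3) + 2) - 1)*5)*(-2*22) = (((-3 + 2) - 1)*5)*(-44) = ((-1 - 1)*5)*(-44) = -2*5*(-44) = -10*(-44) = 440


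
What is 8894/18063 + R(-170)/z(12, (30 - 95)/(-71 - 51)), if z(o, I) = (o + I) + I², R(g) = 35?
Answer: 11106385342/3445752069 ≈ 3.2232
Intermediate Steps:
z(o, I) = I + o + I² (z(o, I) = (I + o) + I² = I + o + I²)
8894/18063 + R(-170)/z(12, (30 - 95)/(-71 - 51)) = 8894/18063 + 35/((30 - 95)/(-71 - 51) + 12 + ((30 - 95)/(-71 - 51))²) = 8894*(1/18063) + 35/(-65/(-122) + 12 + (-65/(-122))²) = 8894/18063 + 35/(-65*(-1/122) + 12 + (-65*(-1/122))²) = 8894/18063 + 35/(65/122 + 12 + (65/122)²) = 8894/18063 + 35/(65/122 + 12 + 4225/14884) = 8894/18063 + 35/(190763/14884) = 8894/18063 + 35*(14884/190763) = 8894/18063 + 520940/190763 = 11106385342/3445752069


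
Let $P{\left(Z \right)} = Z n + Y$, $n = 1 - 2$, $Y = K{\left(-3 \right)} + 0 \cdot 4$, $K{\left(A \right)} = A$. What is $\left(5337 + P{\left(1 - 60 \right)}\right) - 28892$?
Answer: $-23499$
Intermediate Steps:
$Y = -3$ ($Y = -3 + 0 \cdot 4 = -3 + 0 = -3$)
$n = -1$
$P{\left(Z \right)} = -3 - Z$ ($P{\left(Z \right)} = Z \left(-1\right) - 3 = - Z - 3 = -3 - Z$)
$\left(5337 + P{\left(1 - 60 \right)}\right) - 28892 = \left(5337 - \left(4 - 60\right)\right) - 28892 = \left(5337 - -56\right) - 28892 = \left(5337 + \left(-3 + 59\right)\right) - 28892 = \left(5337 + 56\right) - 28892 = 5393 - 28892 = -23499$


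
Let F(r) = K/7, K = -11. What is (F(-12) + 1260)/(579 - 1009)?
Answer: -8809/3010 ≈ -2.9266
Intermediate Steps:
F(r) = -11/7
(F(-12) + 1260)/(579 - 1009) = (-11/7 + 1260)/(579 - 1009) = (8809/7)/(-430) = -1/430*8809/7 = -8809/3010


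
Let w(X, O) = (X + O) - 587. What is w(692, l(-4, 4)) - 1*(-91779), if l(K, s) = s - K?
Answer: 91892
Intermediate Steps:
w(X, O) = -587 + O + X (w(X, O) = (O + X) - 587 = -587 + O + X)
w(692, l(-4, 4)) - 1*(-91779) = (-587 + (4 - 1*(-4)) + 692) - 1*(-91779) = (-587 + (4 + 4) + 692) + 91779 = (-587 + 8 + 692) + 91779 = 113 + 91779 = 91892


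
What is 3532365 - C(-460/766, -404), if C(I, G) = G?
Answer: 3532769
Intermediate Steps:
3532365 - C(-460/766, -404) = 3532365 - 1*(-404) = 3532365 + 404 = 3532769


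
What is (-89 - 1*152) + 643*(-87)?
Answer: -56182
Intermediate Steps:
(-89 - 1*152) + 643*(-87) = (-89 - 152) - 55941 = -241 - 55941 = -56182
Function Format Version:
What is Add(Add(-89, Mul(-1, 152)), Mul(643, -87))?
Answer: -56182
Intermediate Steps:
Add(Add(-89, Mul(-1, 152)), Mul(643, -87)) = Add(Add(-89, -152), -55941) = Add(-241, -55941) = -56182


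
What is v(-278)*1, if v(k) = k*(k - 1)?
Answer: 77562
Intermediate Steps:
v(k) = k*(-1 + k)
v(-278)*1 = -278*(-1 - 278)*1 = -278*(-279)*1 = 77562*1 = 77562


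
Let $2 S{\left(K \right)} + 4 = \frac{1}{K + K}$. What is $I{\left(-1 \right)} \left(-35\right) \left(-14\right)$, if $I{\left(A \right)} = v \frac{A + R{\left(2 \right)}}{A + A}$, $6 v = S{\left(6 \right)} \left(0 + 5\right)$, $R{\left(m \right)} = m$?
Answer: $\frac{57575}{144} \approx 399.83$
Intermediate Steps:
$S{\left(K \right)} = -2 + \frac{1}{4 K}$ ($S{\left(K \right)} = -2 + \frac{1}{2 \left(K + K\right)} = -2 + \frac{1}{2 \cdot 2 K} = -2 + \frac{\frac{1}{2} \frac{1}{K}}{2} = -2 + \frac{1}{4 K}$)
$v = - \frac{235}{144}$ ($v = \frac{\left(-2 + \frac{1}{4 \cdot 6}\right) \left(0 + 5\right)}{6} = \frac{\left(-2 + \frac{1}{4} \cdot \frac{1}{6}\right) 5}{6} = \frac{\left(-2 + \frac{1}{24}\right) 5}{6} = \frac{\left(- \frac{47}{24}\right) 5}{6} = \frac{1}{6} \left(- \frac{235}{24}\right) = - \frac{235}{144} \approx -1.6319$)
$I{\left(A \right)} = - \frac{235 \left(2 + A\right)}{288 A}$ ($I{\left(A \right)} = - \frac{235 \frac{A + 2}{A + A}}{144} = - \frac{235 \frac{2 + A}{2 A}}{144} = - \frac{235 \left(2 + A\right)}{288 A}$)
$I{\left(-1 \right)} \left(-35\right) \left(-14\right) = \frac{235 \left(-2 - -1\right)}{288 \left(-1\right)} \left(-35\right) \left(-14\right) = \frac{235}{288} \left(-1\right) \left(-2 + 1\right) \left(-35\right) \left(-14\right) = \frac{235}{288} \left(-1\right) \left(-1\right) \left(-35\right) \left(-14\right) = \frac{235}{288} \left(-35\right) \left(-14\right) = \left(- \frac{8225}{288}\right) \left(-14\right) = \frac{57575}{144}$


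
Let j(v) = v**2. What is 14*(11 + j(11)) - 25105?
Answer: -23257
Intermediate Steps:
14*(11 + j(11)) - 25105 = 14*(11 + 11**2) - 25105 = 14*(11 + 121) - 25105 = 14*132 - 25105 = 1848 - 25105 = -23257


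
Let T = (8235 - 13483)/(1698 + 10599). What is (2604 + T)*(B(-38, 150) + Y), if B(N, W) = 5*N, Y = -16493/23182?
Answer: -23590948686370/47511509 ≈ -4.9653e+5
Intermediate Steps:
Y = -16493/23182 (Y = -16493*1/23182 = -16493/23182 ≈ -0.71146)
T = -5248/12297 ≈ -0.42677
(2604 + T)*(B(-38, 150) + Y) = (2604 - 5248/12297)*(5*(-38) - 16493/23182) = 32016140*(-190 - 16493/23182)/12297 = (32016140/12297)*(-4421073/23182) = -23590948686370/47511509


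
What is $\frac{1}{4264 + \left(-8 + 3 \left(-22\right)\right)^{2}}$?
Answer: $\frac{1}{9740} \approx 0.00010267$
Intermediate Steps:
$\frac{1}{4264 + \left(-8 + 3 \left(-22\right)\right)^{2}} = \frac{1}{4264 + \left(-8 - 66\right)^{2}} = \frac{1}{4264 + \left(-74\right)^{2}} = \frac{1}{4264 + 5476} = \frac{1}{9740}$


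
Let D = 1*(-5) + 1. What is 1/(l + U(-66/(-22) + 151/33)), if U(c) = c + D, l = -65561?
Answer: -33/2163395 ≈ -1.5254e-5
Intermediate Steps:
D = -4 (D = -5 + 1 = -4)
U(c) = -4 + c (U(c) = c - 4 = -4 + c)
1/(l + U(-66/(-22) + 151/33)) = 1/(-65561 + (-4 + (-66/(-22) + 151/33))) = 1/(-65561 + (-4 + (-66*(-1/22) + 151*(1/33)))) = 1/(-65561 + (-4 + (3 + 151/33))) = 1/(-65561 + (-4 + 250/33)) = 1/(-65561 + 118/33) = 1/(-2163395/33) = -33/2163395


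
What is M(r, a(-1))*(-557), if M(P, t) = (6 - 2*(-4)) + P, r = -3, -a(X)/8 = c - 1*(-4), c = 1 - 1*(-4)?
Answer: -6127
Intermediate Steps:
c = 5 (c = 1 + 4 = 5)
a(X) = -72 (a(X) = -8*(5 - 1*(-4)) = -8*(5 + 4) = -8*9 = -72)
M(P, t) = 14 + P (M(P, t) = (6 + 8) + P = 14 + P)
M(r, a(-1))*(-557) = (14 - 3)*(-557) = 11*(-557) = -6127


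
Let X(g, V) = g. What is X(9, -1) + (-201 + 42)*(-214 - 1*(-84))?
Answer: 20679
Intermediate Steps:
X(9, -1) + (-201 + 42)*(-214 - 1*(-84)) = 9 + (-201 + 42)*(-214 - 1*(-84)) = 9 - 159*(-214 + 84) = 9 - 159*(-130) = 9 + 20670 = 20679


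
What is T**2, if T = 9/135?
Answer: 1/225 ≈ 0.0044444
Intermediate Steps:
T = 1/15 (T = 9*(1/135) = 1/15 ≈ 0.066667)
T**2 = (1/15)**2 = 1/225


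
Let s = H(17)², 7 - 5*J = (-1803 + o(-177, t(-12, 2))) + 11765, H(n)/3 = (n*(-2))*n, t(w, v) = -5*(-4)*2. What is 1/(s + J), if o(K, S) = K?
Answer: 5/15024002 ≈ 3.3280e-7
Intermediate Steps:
t(w, v) = 40 (t(w, v) = 20*2 = 40)
H(n) = -6*n² (H(n) = 3*((n*(-2))*n) = 3*((-2*n)*n) = 3*(-2*n²) = -6*n²)
J = -9778/5 (J = 7/5 - ((-1803 - 177) + 11765)/5 = 7/5 - (-1980 + 11765)/5 = 7/5 - ⅕*9785 = 7/5 - 1957 = -9778/5 ≈ -1955.6)
s = 3006756 (s = (-6*17²)² = (-6*289)² = (-1734)² = 3006756)
1/(s + J) = 1/(3006756 - 9778/5) = 1/(15024002/5) = 5/15024002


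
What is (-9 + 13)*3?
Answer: 12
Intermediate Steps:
(-9 + 13)*3 = 4*3 = 12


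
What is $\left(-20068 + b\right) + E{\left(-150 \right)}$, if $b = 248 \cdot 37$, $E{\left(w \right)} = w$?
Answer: $-11042$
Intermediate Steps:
$b = 9176$
$\left(-20068 + b\right) + E{\left(-150 \right)} = \left(-20068 + 9176\right) - 150 = -10892 - 150 = -11042$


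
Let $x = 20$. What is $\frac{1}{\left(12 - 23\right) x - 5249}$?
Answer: $- \frac{1}{5469} \approx -0.00018285$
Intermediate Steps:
$\frac{1}{\left(12 - 23\right) x - 5249} = \frac{1}{\left(12 - 23\right) 20 - 5249} = \frac{1}{\left(-11\right) 20 - 5249} = \frac{1}{-220 - 5249} = \frac{1}{-5469} = - \frac{1}{5469}$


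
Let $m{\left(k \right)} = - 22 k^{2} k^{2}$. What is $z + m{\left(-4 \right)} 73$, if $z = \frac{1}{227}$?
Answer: $- \frac{93327871}{227} \approx -4.1114 \cdot 10^{5}$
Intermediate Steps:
$z = \frac{1}{227} \approx 0.0044053$
$m{\left(k \right)} = - 22 k^{4}$
$z + m{\left(-4 \right)} 73 = \frac{1}{227} + - 22 \left(-4\right)^{4} \cdot 73 = \frac{1}{227} + \left(-22\right) 256 \cdot 73 = \frac{1}{227} - 411136 = - \frac{93327871}{227}$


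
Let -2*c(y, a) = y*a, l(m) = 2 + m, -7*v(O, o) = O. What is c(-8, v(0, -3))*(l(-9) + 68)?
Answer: 0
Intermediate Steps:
v(O, o) = -O/7
c(y, a) = -a*y/2 (c(y, a) = -y*a/2 = -a*y/2)
c(-8, v(0, -3))*(l(-9) + 68) = (-½*(-⅐*0)*(-8))*((2 - 9) + 68) = (-½*0*(-8))*(-7 + 68) = 0*61 = 0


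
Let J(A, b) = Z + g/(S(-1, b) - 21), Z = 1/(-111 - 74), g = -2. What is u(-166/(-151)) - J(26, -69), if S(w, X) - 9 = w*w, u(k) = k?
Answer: 283601/307285 ≈ 0.92292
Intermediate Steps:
Z = -1/185 (Z = 1/(-185) = -1/185 ≈ -0.0054054)
S(w, X) = 9 + w² (S(w, X) = 9 + w*w = 9 + w²)
J(A, b) = 359/2035 (J(A, b) = -1/185 - 2/((9 + (-1)²) - 21) = -1/185 - 2/((9 + 1) - 21) = -1/185 - 2/(10 - 21) = -1/185 - 2/(-11) = -1/185 - 1/11*(-2) = -1/185 + 2/11 = 359/2035)
u(-166/(-151)) - J(26, -69) = -166/(-151) - 1*359/2035 = -166*(-1/151) - 359/2035 = 166/151 - 359/2035 = 283601/307285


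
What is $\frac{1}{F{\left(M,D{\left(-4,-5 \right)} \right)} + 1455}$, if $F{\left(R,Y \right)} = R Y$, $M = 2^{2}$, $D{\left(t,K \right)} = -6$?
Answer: $\frac{1}{1431} \approx 0.00069881$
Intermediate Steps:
$M = 4$
$\frac{1}{F{\left(M,D{\left(-4,-5 \right)} \right)} + 1455} = \frac{1}{4 \left(-6\right) + 1455} = \frac{1}{-24 + 1455} = \frac{1}{1431}$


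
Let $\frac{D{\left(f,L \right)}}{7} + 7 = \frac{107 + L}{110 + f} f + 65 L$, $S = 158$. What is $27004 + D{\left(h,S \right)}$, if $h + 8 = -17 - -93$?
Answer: $\frac{8860275}{89} \approx 99554.0$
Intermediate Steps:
$h = 68$ ($h = -8 - -76 = -8 + \left(-17 + 93\right) = -8 + 76 = 68$)
$D{\left(f,L \right)} = -49 + 455 L + \frac{7 f \left(107 + L\right)}{110 + f}$ ($D{\left(f,L \right)} = -49 + 7 \left(\frac{107 + L}{110 + f} f + 65 L\right) = -49 + 7 \left(\frac{f \left(107 + L\right)}{110 + f} + 65 L\right) = -49 + 7 \left(65 L + \frac{f \left(107 + L\right)}{110 + f}\right) = -49 + \left(455 L + \frac{7 f \left(107 + L\right)}{110 + f}\right) = -49 + 455 L + \frac{7 f \left(107 + L\right)}{110 + f}$)
$27004 + D{\left(h,S \right)} = 27004 + \frac{14 \left(-385 + 50 \cdot 68 + 3575 \cdot 158 + 33 \cdot 158 \cdot 68\right)}{110 + 68} = 27004 + \frac{14 \left(-385 + 3400 + 564850 + 354552\right)}{178} = 27004 + 14 \cdot \frac{1}{178} \cdot 922417 = 27004 + \frac{6456919}{89} = \frac{8860275}{89}$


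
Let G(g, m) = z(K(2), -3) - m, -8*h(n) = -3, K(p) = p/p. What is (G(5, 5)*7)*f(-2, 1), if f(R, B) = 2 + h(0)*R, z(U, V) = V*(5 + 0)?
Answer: -175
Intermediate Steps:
K(p) = 1
z(U, V) = 5*V (z(U, V) = V*5 = 5*V)
h(n) = 3/8 (h(n) = -⅛*(-3) = 3/8)
G(g, m) = -15 - m (G(g, m) = 5*(-3) - m = -15 - m)
f(R, B) = 2 + 3*R/8
(G(5, 5)*7)*f(-2, 1) = ((-15 - 1*5)*7)*(2 + (3/8)*(-2)) = ((-15 - 5)*7)*(2 - ¾) = -20*7*(5/4) = -140*5/4 = -175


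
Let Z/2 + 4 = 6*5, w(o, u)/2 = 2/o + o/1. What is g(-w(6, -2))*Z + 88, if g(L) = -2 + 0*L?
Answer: -16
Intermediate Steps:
w(o, u) = 2*o + 4/o (w(o, u) = 2*(2/o + o/1) = 2*(2/o + o*1) = 2*(2/o + o) = 2*(o + 2/o) = 2*o + 4/o)
g(L) = -2 (g(L) = -2 + 0 = -2)
Z = 52 (Z = -8 + 2*(6*5) = -8 + 2*30 = -8 + 60 = 52)
g(-w(6, -2))*Z + 88 = -2*52 + 88 = -104 + 88 = -16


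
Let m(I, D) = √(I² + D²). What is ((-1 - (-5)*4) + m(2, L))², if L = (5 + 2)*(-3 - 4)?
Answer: (19 + √2405)² ≈ 4629.5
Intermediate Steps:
L = -49 (L = 7*(-7) = -49)
m(I, D) = √(D² + I²)
((-1 - (-5)*4) + m(2, L))² = ((-1 - (-5)*4) + √((-49)² + 2²))² = ((-1 - 1*(-20)) + √(2401 + 4))² = ((-1 + 20) + √2405)² = (19 + √2405)²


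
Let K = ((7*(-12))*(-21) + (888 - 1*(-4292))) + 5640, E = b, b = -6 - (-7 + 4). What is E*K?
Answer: -37752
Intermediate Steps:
b = -3 (b = -6 - 1*(-3) = -6 + 3 = -3)
E = -3
K = 12584 (K = (-84*(-21) + (888 + 4292)) + 5640 = (1764 + 5180) + 5640 = 6944 + 5640 = 12584)
E*K = -3*12584 = -37752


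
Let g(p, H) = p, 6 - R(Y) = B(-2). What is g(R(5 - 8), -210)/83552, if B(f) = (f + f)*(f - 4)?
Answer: -9/41776 ≈ -0.00021543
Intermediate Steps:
B(f) = 2*f*(-4 + f) (B(f) = (2*f)*(-4 + f) = 2*f*(-4 + f))
R(Y) = -18 (R(Y) = 6 - 2*(-2)*(-4 - 2) = 6 - 2*(-2)*(-6) = 6 - 1*24 = 6 - 24 = -18)
g(R(5 - 8), -210)/83552 = -18/83552 = -18*1/83552 = -9/41776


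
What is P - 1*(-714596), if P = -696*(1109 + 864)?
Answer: -658612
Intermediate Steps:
P = -1373208 (P = -696*1973 = -1373208)
P - 1*(-714596) = -1373208 - 1*(-714596) = -1373208 + 714596 = -658612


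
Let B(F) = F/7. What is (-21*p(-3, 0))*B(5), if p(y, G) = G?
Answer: 0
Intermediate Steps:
B(F) = F/7 (B(F) = F*(⅐) = F/7)
(-21*p(-3, 0))*B(5) = (-21*0)*((⅐)*5) = 0*(5/7) = 0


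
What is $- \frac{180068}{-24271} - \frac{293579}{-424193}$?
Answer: $\frac{7591731003}{935962573} \approx 8.1111$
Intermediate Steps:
$- \frac{180068}{-24271} - \frac{293579}{-424193} = \left(-180068\right) \left(- \frac{1}{24271}\right) - - \frac{26689}{38563} = \frac{180068}{24271} + \frac{26689}{38563} = \frac{7591731003}{935962573}$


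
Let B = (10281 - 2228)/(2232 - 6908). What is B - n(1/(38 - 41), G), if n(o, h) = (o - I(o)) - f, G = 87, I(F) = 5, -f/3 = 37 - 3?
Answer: -1380199/14028 ≈ -98.389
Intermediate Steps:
f = -102 (f = -3*(37 - 3) = -3*34 = -102)
B = -8053/4676 (B = 8053/(-4676) = 8053*(-1/4676) = -8053/4676 ≈ -1.7222)
n(o, h) = 97 + o (n(o, h) = (o - 1*5) - 1*(-102) = (o - 5) + 102 = (-5 + o) + 102 = 97 + o)
B - n(1/(38 - 41), G) = -8053/4676 - (97 + 1/(38 - 41)) = -8053/4676 - (97 + 1/(-3)) = -8053/4676 - (97 - ⅓) = -8053/4676 - 1*290/3 = -8053/4676 - 290/3 = -1380199/14028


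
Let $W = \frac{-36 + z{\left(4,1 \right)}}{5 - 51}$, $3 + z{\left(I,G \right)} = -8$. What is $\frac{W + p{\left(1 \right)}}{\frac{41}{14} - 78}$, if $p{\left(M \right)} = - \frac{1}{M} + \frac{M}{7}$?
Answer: $- \frac{53}{24173} \approx -0.0021925$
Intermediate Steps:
$z{\left(I,G \right)} = -11$ ($z{\left(I,G \right)} = -3 - 8 = -11$)
$p{\left(M \right)} = - \frac{1}{M} + \frac{M}{7}$ ($p{\left(M \right)} = - \frac{1}{M} + M \frac{1}{7} = - \frac{1}{M} + \frac{M}{7}$)
$W = \frac{47}{46}$ ($W = \frac{-36 - 11}{5 - 51} = - \frac{47}{-46} = \left(-47\right) \left(- \frac{1}{46}\right) = \frac{47}{46} \approx 1.0217$)
$\frac{W + p{\left(1 \right)}}{\frac{41}{14} - 78} = \frac{\frac{47}{46} + \left(- 1^{-1} + \frac{1}{7} \cdot 1\right)}{\frac{41}{14} - 78} = \frac{\frac{47}{46} + \left(\left(-1\right) 1 + \frac{1}{7}\right)}{41 \cdot \frac{1}{14} - 78} = \frac{\frac{47}{46} + \left(-1 + \frac{1}{7}\right)}{\frac{41}{14} - 78} = \frac{\frac{47}{46} - \frac{6}{7}}{- \frac{1051}{14}} = \frac{53}{322} \left(- \frac{14}{1051}\right) = - \frac{53}{24173}$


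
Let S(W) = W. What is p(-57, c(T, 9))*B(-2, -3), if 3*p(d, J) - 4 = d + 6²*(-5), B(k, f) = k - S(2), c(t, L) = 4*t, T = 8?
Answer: 932/3 ≈ 310.67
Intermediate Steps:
B(k, f) = -2 + k (B(k, f) = k - 1*2 = k - 2 = -2 + k)
p(d, J) = -176/3 + d/3 (p(d, J) = 4/3 + (d + 6²*(-5))/3 = 4/3 + (d + 36*(-5))/3 = 4/3 + (d - 180)/3 = 4/3 + (-180 + d)/3 = 4/3 + (-60 + d/3) = -176/3 + d/3)
p(-57, c(T, 9))*B(-2, -3) = (-176/3 + (⅓)*(-57))*(-2 - 2) = (-176/3 - 19)*(-4) = -233/3*(-4) = 932/3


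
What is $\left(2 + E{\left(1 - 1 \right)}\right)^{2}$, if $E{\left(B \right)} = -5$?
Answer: $9$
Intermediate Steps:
$\left(2 + E{\left(1 - 1 \right)}\right)^{2} = \left(2 - 5\right)^{2} = \left(-3\right)^{2} = 9$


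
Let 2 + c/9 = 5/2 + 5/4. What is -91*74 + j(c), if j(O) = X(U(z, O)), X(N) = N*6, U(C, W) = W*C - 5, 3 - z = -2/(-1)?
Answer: -13339/2 ≈ -6669.5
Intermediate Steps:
z = 1 (z = 3 - (-2)/(-1) = 3 - (-2)*(-1) = 3 - 1*2 = 3 - 2 = 1)
c = 63/4 (c = -18 + 9*(5/2 + 5/4) = -18 + 9*(15/4) = -18 + 135/4 = 63/4 ≈ 15.750)
U(C, W) = -5 + C*W (U(C, W) = C*W - 5 = -5 + C*W)
X(N) = 6*N
j(O) = -30 + 6*O (j(O) = 6*(-5 + 1*O) = 6*(-5 + O) = -30 + 6*O)
-91*74 + j(c) = -91*74 + (-30 + 6*(63/4)) = -6734 + (-30 + 189/2) = -6734 + 129/2 = -13339/2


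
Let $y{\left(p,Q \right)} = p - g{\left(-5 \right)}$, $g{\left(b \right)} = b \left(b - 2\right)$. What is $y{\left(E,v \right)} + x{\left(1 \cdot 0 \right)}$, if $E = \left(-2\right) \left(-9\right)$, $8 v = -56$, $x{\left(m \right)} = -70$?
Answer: $-87$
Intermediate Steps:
$v = -7$ ($v = \frac{1}{8} \left(-56\right) = -7$)
$g{\left(b \right)} = b \left(-2 + b\right)$
$E = 18$
$y{\left(p,Q \right)} = -35 + p$ ($y{\left(p,Q \right)} = p - - 5 \left(-2 - 5\right) = p - \left(-5\right) \left(-7\right) = p - 35 = -35 + p$)
$y{\left(E,v \right)} + x{\left(1 \cdot 0 \right)} = \left(-35 + 18\right) - 70 = -17 - 70 = -87$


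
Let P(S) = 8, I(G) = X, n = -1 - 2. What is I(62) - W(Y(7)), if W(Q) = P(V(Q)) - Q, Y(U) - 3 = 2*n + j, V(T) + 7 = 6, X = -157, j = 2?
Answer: -166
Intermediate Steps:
n = -3
I(G) = -157
V(T) = -1 (V(T) = -7 + 6 = -1)
Y(U) = -1 (Y(U) = 3 + (2*(-3) + 2) = 3 + (-6 + 2) = 3 - 4 = -1)
W(Q) = 8 - Q
I(62) - W(Y(7)) = -157 - (8 - 1*(-1)) = -157 - (8 + 1) = -157 - 1*9 = -157 - 9 = -166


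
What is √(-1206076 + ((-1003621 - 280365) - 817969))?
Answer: 3*I*√367559 ≈ 1818.8*I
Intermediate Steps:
√(-1206076 + ((-1003621 - 280365) - 817969)) = √(-1206076 + (-1283986 - 817969)) = √(-1206076 - 2101955) = √(-3308031) = 3*I*√367559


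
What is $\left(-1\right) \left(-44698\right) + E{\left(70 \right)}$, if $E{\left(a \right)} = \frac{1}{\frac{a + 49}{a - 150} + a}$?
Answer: $\frac{244989818}{5481} \approx 44698.0$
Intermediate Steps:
$E{\left(a \right)} = \frac{1}{a + \frac{49 + a}{-150 + a}}$ ($E{\left(a \right)} = \frac{1}{\frac{49 + a}{-150 + a} + a} = \frac{1}{a + \frac{49 + a}{-150 + a}}$)
$\left(-1\right) \left(-44698\right) + E{\left(70 \right)} = \left(-1\right) \left(-44698\right) + \frac{-150 + 70}{49 + 70^{2} - 10430} = 44698 + \frac{1}{49 + 4900 - 10430} \left(-80\right) = 44698 + \frac{1}{-5481} \left(-80\right) = 44698 - - \frac{80}{5481} = 44698 + \frac{80}{5481} = \frac{244989818}{5481}$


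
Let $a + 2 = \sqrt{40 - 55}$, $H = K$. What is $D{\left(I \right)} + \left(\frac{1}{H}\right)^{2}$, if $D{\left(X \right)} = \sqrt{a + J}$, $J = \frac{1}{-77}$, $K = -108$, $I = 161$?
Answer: $\frac{1}{11664} + \frac{\sqrt{-11935 + 5929 i \sqrt{15}}}{77} \approx 1.0845 + 1.7858 i$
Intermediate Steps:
$J = - \frac{1}{77} \approx -0.012987$
$H = -108$
$a = -2 + i \sqrt{15}$ ($a = -2 + \sqrt{40 - 55} = -2 + \sqrt{-15} = -2 + i \sqrt{15} \approx -2.0 + 3.873 i$)
$D{\left(X \right)} = \sqrt{- \frac{155}{77} + i \sqrt{15}}$ ($D{\left(X \right)} = \sqrt{\left(-2 + i \sqrt{15}\right) - \frac{1}{77}} = \sqrt{- \frac{155}{77} + i \sqrt{15}}$)
$D{\left(I \right)} + \left(\frac{1}{H}\right)^{2} = \frac{\sqrt{-11935 + 5929 i \sqrt{15}}}{77} + \left(\frac{1}{-108}\right)^{2} = \frac{\sqrt{-11935 + 5929 i \sqrt{15}}}{77} + \left(- \frac{1}{108}\right)^{2} = \frac{\sqrt{-11935 + 5929 i \sqrt{15}}}{77} + \frac{1}{11664} = \frac{1}{11664} + \frac{\sqrt{-11935 + 5929 i \sqrt{15}}}{77}$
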